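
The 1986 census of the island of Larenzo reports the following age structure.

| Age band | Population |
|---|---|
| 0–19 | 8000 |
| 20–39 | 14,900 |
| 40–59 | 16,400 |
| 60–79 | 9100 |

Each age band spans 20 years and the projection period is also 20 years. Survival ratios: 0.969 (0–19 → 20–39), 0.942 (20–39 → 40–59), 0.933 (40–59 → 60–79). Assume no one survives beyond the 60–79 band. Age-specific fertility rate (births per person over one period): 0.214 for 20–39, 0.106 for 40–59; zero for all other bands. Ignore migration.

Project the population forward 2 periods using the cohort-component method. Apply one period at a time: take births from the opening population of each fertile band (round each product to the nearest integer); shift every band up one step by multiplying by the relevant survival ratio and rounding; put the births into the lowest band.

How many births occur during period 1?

4927

Period 1.
Births: 14900 × 0.214 = 3189 ; 16400 × 0.106 = 1738 ⇒ total 4927
20–39: 8000 × 0.969 = 7752
40–59: 14900 × 0.942 = 14036
60–79: 16400 × 0.933 = 15301
End of period: [4927, 7752, 14036, 15301]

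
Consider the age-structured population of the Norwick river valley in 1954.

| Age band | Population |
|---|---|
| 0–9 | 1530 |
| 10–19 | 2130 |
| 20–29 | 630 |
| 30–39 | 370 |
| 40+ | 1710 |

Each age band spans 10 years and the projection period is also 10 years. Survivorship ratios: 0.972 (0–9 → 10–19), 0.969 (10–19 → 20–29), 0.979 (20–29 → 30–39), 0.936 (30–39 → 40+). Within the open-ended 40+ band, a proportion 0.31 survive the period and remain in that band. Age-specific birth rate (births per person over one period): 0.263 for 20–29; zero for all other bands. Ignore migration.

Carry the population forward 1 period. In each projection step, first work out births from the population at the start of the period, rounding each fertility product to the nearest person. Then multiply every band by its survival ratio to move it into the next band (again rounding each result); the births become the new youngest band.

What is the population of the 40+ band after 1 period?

876

[period 1]
Births: 630 × 0.263 = 166
10–19: 1530 × 0.972 = 1487
20–29: 2130 × 0.969 = 2064
30–39: 630 × 0.979 = 617
40+: 370 × 0.936 + 1710 × 0.31 = 346 + 530 = 876
Population now: 0–9=166, 10–19=1487, 20–29=2064, 30–39=617, 40+=876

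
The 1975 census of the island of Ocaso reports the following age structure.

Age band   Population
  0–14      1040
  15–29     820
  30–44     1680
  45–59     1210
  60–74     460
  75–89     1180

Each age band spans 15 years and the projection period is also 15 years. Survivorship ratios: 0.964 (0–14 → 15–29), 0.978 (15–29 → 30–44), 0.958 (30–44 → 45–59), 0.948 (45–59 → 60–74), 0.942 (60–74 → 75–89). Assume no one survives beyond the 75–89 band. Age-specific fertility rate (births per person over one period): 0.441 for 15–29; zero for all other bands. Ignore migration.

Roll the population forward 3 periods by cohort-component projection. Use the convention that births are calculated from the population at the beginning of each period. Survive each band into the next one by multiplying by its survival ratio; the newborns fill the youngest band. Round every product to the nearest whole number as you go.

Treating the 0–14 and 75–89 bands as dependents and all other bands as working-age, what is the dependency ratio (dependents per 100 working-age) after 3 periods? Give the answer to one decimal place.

65.3

Call the bands 1 to 6, youngest first.
Period 1.
Births: 820 * 0.441 = 362
Band 2: 1040 * 0.964 = 1003
Band 3: 820 * 0.978 = 802
Band 4: 1680 * 0.958 = 1609
Band 5: 1210 * 0.948 = 1147
Band 6: 460 * 0.942 = 433
→ [362, 1003, 802, 1609, 1147, 433]
Period 2.
Births: 1003 * 0.441 = 442
Band 2: 362 * 0.964 = 349
Band 3: 1003 * 0.978 = 981
Band 4: 802 * 0.958 = 768
Band 5: 1609 * 0.948 = 1525
Band 6: 1147 * 0.942 = 1080
→ [442, 349, 981, 768, 1525, 1080]
Period 3.
Births: 349 * 0.441 = 154
Band 2: 442 * 0.964 = 426
Band 3: 349 * 0.978 = 341
Band 4: 981 * 0.958 = 940
Band 5: 768 * 0.948 = 728
Band 6: 1525 * 0.942 = 1437
→ [154, 426, 341, 940, 728, 1437]
Dependents (band 0–14 + band 75–89) = 154 + 1437 = 1591; working-age = 2435; ratio = 1591/2435 × 100 = 65.3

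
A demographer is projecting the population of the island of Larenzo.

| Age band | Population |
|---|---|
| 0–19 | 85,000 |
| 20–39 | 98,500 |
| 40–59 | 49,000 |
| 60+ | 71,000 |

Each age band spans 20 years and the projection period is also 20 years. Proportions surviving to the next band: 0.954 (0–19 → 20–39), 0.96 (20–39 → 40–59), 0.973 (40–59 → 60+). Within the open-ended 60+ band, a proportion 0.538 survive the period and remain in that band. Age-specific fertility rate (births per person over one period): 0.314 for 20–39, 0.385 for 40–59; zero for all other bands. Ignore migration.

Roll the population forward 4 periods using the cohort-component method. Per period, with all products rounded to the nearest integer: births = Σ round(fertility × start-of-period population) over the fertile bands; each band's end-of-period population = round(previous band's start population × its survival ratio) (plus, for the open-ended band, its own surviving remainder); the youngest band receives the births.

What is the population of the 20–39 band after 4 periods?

Let band 1 be 0–19 through band 4 = 60+.
Period 1:
Births: 98500 × 0.314 = 30929  |  49000 × 0.385 = 18865 — total 49794
Band 2: 85000 × 0.954 = 81090
Band 3: 98500 × 0.96 = 94560
Band 4: 49000 × 0.973 + 71000 × 0.538 = 47677 + 38198 = 85875
Giving 49794 / 81090 / 94560 / 85875.
Period 2:
Births: 81090 × 0.314 = 25462  |  94560 × 0.385 = 36406 — total 61868
Band 2: 49794 × 0.954 = 47503
Band 3: 81090 × 0.96 = 77846
Band 4: 94560 × 0.973 + 85875 × 0.538 = 92007 + 46201 = 138208
Giving 61868 / 47503 / 77846 / 138208.
Period 3:
Births: 47503 × 0.314 = 14916  |  77846 × 0.385 = 29971 — total 44887
Band 2: 61868 × 0.954 = 59022
Band 3: 47503 × 0.96 = 45603
Band 4: 77846 × 0.973 + 138208 × 0.538 = 75744 + 74356 = 150100
Giving 44887 / 59022 / 45603 / 150100.
Period 4:
Births: 59022 × 0.314 = 18533  |  45603 × 0.385 = 17557 — total 36090
Band 2: 44887 × 0.954 = 42822
Band 3: 59022 × 0.96 = 56661
Band 4: 45603 × 0.973 + 150100 × 0.538 = 44372 + 80754 = 125126
Giving 36090 / 42822 / 56661 / 125126.

42822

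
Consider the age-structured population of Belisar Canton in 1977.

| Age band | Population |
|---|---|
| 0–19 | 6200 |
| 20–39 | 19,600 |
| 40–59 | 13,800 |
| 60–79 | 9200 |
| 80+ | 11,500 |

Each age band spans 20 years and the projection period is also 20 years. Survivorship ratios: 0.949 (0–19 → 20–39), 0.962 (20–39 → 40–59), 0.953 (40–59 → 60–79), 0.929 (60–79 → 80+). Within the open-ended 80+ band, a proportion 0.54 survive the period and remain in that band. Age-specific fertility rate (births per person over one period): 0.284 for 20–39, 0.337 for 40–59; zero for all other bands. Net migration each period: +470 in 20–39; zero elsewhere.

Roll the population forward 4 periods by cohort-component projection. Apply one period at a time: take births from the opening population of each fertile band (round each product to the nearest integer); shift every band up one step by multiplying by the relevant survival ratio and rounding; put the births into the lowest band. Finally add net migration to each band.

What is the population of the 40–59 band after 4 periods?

7901

Period 1.
Births: 19600 × 0.284 = 5566  |  13800 × 0.337 = 4651 ⇒ total 10217
20–39: 6200 × 0.949 = 5884
40–59: 19600 × 0.962 = 18855
60–79: 13800 × 0.953 = 13151
80+: 9200 × 0.929 + 11500 × 0.54 = 8547 + 6210 = 14757
Net migration: 20–39 + 470 → 6354
→ [10217, 6354, 18855, 13151, 14757]
Period 2.
Births: 6354 × 0.284 = 1805  |  18855 × 0.337 = 6354 ⇒ total 8159
20–39: 10217 × 0.949 = 9696
40–59: 6354 × 0.962 = 6113
60–79: 18855 × 0.953 = 17969
80+: 13151 × 0.929 + 14757 × 0.54 = 12217 + 7969 = 20186
Net migration: 20–39 + 470 → 10166
→ [8159, 10166, 6113, 17969, 20186]
Period 3.
Births: 10166 × 0.284 = 2887  |  6113 × 0.337 = 2060 ⇒ total 4947
20–39: 8159 × 0.949 = 7743
40–59: 10166 × 0.962 = 9780
60–79: 6113 × 0.953 = 5826
80+: 17969 × 0.929 + 20186 × 0.54 = 16693 + 10900 = 27593
Net migration: 20–39 + 470 → 8213
→ [4947, 8213, 9780, 5826, 27593]
Period 4.
Births: 8213 × 0.284 = 2332  |  9780 × 0.337 = 3296 ⇒ total 5628
20–39: 4947 × 0.949 = 4695
40–59: 8213 × 0.962 = 7901
60–79: 9780 × 0.953 = 9320
80+: 5826 × 0.929 + 27593 × 0.54 = 5412 + 14900 = 20312
Net migration: 20–39 + 470 → 5165
→ [5628, 5165, 7901, 9320, 20312]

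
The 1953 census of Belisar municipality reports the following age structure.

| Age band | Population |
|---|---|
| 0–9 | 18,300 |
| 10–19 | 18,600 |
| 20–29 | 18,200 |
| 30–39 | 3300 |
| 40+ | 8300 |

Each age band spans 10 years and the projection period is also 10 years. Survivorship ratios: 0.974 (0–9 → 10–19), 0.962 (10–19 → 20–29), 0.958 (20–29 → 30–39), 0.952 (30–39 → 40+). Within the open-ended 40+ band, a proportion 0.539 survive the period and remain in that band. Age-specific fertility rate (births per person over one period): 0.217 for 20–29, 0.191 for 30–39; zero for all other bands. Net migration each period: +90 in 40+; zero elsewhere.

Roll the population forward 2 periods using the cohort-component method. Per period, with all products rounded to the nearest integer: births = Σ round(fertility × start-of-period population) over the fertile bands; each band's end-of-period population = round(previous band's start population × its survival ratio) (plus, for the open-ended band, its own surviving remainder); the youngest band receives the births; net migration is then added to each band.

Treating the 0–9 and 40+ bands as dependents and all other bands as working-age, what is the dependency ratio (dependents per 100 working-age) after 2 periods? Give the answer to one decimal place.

— Period 1 —
Births: 18200 × 0.217 = 3949, 3300 × 0.191 = 630 → 4579
10–19: 18300 × 0.974 = 17824
20–29: 18600 × 0.962 = 17893
30–39: 18200 × 0.958 = 17436
40+: 3300 × 0.952 + 8300 × 0.539 = 3142 + 4474 = 7616
Net migration: 40+ + 90 → 7706
Giving 4579 / 17824 / 17893 / 17436 / 7706.
— Period 2 —
Births: 17893 × 0.217 = 3883, 17436 × 0.191 = 3330 → 7213
10–19: 4579 × 0.974 = 4460
20–29: 17824 × 0.962 = 17147
30–39: 17893 × 0.958 = 17141
40+: 17436 × 0.952 + 7706 × 0.539 = 16599 + 4154 = 20753
Net migration: 40+ + 90 → 20843
Giving 7213 / 4460 / 17147 / 17141 / 20843.
Dependents (band 0–9 + band 40+) = 7213 + 20843 = 28056; working-age = 38748; ratio = 28056/38748 × 100 = 72.4

72.4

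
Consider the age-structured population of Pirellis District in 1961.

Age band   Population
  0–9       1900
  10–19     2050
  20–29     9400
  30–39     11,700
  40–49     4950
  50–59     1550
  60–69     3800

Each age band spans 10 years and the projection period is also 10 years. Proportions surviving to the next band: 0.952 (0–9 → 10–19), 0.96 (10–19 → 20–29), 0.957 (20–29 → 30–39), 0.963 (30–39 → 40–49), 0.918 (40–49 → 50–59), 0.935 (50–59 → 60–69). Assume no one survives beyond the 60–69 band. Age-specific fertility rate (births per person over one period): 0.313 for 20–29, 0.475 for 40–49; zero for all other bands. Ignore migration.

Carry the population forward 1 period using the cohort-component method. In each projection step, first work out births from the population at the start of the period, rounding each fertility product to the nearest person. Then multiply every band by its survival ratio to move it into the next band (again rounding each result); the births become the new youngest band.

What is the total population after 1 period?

35326

[period 1]
Births: 9400 × 0.313 = 2942 ; 4950 × 0.475 = 2351 ⇒ total 5293
10–19: 1900 × 0.952 = 1809
20–29: 2050 × 0.96 = 1968
30–39: 9400 × 0.957 = 8996
40–49: 11700 × 0.963 = 11267
50–59: 4950 × 0.918 = 4544
60–69: 1550 × 0.935 = 1449
End of period: [5293, 1809, 1968, 8996, 11267, 4544, 1449]
Total after period 1: 5293 + 1809 + 1968 + 8996 + 11267 + 4544 + 1449 = 35326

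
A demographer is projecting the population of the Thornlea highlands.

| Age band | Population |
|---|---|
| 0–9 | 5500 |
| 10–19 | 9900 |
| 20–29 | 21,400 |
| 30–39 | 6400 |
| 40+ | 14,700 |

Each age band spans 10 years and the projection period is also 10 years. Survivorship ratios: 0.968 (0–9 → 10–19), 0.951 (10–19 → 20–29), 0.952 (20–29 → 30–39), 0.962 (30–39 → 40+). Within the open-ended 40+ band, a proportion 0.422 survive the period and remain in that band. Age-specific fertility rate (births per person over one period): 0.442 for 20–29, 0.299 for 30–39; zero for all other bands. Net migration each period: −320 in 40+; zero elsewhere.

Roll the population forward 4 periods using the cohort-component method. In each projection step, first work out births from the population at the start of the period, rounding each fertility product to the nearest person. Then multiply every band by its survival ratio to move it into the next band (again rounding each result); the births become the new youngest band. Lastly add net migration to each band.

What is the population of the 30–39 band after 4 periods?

9967

[period 1]
Births: 21400 × 0.442 = 9459  |  6400 × 0.299 = 1914 — total 11373
10–19: 5500 × 0.968 = 5324
20–29: 9900 × 0.951 = 9415
30–39: 21400 × 0.952 = 20373
40+: 6400 × 0.962 + 14700 × 0.422 = 6157 + 6203 = 12360
Net migration: 40+ − 320 → 12040
End of period: [11373, 5324, 9415, 20373, 12040]
[period 2]
Births: 9415 × 0.442 = 4161  |  20373 × 0.299 = 6092 — total 10253
10–19: 11373 × 0.968 = 11009
20–29: 5324 × 0.951 = 5063
30–39: 9415 × 0.952 = 8963
40+: 20373 × 0.962 + 12040 × 0.422 = 19599 + 5081 = 24680
Net migration: 40+ − 320 → 24360
End of period: [10253, 11009, 5063, 8963, 24360]
[period 3]
Births: 5063 × 0.442 = 2238  |  8963 × 0.299 = 2680 — total 4918
10–19: 10253 × 0.968 = 9925
20–29: 11009 × 0.951 = 10470
30–39: 5063 × 0.952 = 4820
40+: 8963 × 0.962 + 24360 × 0.422 = 8622 + 10280 = 18902
Net migration: 40+ − 320 → 18582
End of period: [4918, 9925, 10470, 4820, 18582]
[period 4]
Births: 10470 × 0.442 = 4628  |  4820 × 0.299 = 1441 — total 6069
10–19: 4918 × 0.968 = 4761
20–29: 9925 × 0.951 = 9439
30–39: 10470 × 0.952 = 9967
40+: 4820 × 0.962 + 18582 × 0.422 = 4637 + 7842 = 12479
Net migration: 40+ − 320 → 12159
End of period: [6069, 4761, 9439, 9967, 12159]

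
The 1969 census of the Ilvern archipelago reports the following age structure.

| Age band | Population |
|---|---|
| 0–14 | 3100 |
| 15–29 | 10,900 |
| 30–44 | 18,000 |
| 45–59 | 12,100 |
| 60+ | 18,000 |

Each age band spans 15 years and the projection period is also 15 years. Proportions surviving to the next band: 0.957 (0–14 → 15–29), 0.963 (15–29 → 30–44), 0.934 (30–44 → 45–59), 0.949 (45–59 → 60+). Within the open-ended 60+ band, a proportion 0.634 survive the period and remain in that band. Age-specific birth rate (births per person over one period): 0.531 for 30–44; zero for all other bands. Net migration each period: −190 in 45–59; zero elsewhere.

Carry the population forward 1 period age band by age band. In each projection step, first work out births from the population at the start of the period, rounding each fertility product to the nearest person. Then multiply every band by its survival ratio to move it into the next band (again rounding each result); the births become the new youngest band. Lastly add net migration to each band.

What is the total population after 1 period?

62539

After projecting period 1:
Births: 18000 * 0.531 = 9558
15–29: 3100 * 0.957 = 2967
30–44: 10900 * 0.963 = 10497
45–59: 18000 * 0.934 = 16812
60+: 12100 * 0.949 + 18000 * 0.634 = 11483 + 11412 = 22895
Net migration: 45–59 − 190 → 16622
Population now: 0–14=9558, 15–29=2967, 30–44=10497, 45–59=16622, 60+=22895
Total after period 1: 9558 + 2967 + 10497 + 16622 + 22895 = 62539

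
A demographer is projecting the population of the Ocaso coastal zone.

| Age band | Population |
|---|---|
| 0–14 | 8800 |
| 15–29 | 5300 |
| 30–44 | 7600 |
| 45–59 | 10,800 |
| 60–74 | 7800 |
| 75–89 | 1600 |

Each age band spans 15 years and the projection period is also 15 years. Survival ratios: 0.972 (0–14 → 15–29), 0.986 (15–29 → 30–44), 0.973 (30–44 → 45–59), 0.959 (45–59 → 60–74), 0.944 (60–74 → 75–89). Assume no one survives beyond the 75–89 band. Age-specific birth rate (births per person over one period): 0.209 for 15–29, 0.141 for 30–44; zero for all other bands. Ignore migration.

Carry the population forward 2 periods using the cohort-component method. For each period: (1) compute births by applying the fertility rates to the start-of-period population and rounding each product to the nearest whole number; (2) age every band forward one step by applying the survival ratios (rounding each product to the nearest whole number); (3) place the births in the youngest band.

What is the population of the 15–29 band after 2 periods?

Period 1:
Births: 5300 * 0.209 = 1108, 7600 * 0.141 = 1072 ⇒ total 2180
15–29: 8800 * 0.972 = 8554
30–44: 5300 * 0.986 = 5226
45–59: 7600 * 0.973 = 7395
60–74: 10800 * 0.959 = 10357
75–89: 7800 * 0.944 = 7363
End of period: [2180, 8554, 5226, 7395, 10357, 7363]
Period 2:
Births: 8554 * 0.209 = 1788, 5226 * 0.141 = 737 ⇒ total 2525
15–29: 2180 * 0.972 = 2119
30–44: 8554 * 0.986 = 8434
45–59: 5226 * 0.973 = 5085
60–74: 7395 * 0.959 = 7092
75–89: 10357 * 0.944 = 9777
End of period: [2525, 2119, 8434, 5085, 7092, 9777]

2119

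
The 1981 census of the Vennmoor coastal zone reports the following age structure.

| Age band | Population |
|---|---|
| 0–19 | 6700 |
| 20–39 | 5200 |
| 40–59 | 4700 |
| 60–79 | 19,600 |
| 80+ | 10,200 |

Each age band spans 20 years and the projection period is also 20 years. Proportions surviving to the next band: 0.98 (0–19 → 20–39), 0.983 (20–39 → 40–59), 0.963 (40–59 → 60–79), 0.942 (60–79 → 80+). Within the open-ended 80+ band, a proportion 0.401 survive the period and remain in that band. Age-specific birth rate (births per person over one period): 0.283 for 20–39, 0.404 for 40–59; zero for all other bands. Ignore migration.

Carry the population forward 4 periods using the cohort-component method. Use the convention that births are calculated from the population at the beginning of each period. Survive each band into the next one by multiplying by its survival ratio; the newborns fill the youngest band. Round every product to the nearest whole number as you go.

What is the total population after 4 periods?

22633

— Period 1 —
Births: 5200 × 0.283 = 1472  |  4700 × 0.404 = 1899 → 3371
20–39: 6700 × 0.98 = 6566
40–59: 5200 × 0.983 = 5112
60–79: 4700 × 0.963 = 4526
80+: 19600 × 0.942 + 10200 × 0.401 = 18463 + 4090 = 22553
End of period: [3371, 6566, 5112, 4526, 22553]
— Period 2 —
Births: 6566 × 0.283 = 1858  |  5112 × 0.404 = 2065 → 3923
20–39: 3371 × 0.98 = 3304
40–59: 6566 × 0.983 = 6454
60–79: 5112 × 0.963 = 4923
80+: 4526 × 0.942 + 22553 × 0.401 = 4263 + 9044 = 13307
End of period: [3923, 3304, 6454, 4923, 13307]
— Period 3 —
Births: 3304 × 0.283 = 935  |  6454 × 0.404 = 2607 → 3542
20–39: 3923 × 0.98 = 3845
40–59: 3304 × 0.983 = 3248
60–79: 6454 × 0.963 = 6215
80+: 4923 × 0.942 + 13307 × 0.401 = 4637 + 5336 = 9973
End of period: [3542, 3845, 3248, 6215, 9973]
— Period 4 —
Births: 3845 × 0.283 = 1088  |  3248 × 0.404 = 1312 → 2400
20–39: 3542 × 0.98 = 3471
40–59: 3845 × 0.983 = 3780
60–79: 3248 × 0.963 = 3128
80+: 6215 × 0.942 + 9973 × 0.401 = 5855 + 3999 = 9854
End of period: [2400, 3471, 3780, 3128, 9854]
Total after period 4: 2400 + 3471 + 3780 + 3128 + 9854 = 22633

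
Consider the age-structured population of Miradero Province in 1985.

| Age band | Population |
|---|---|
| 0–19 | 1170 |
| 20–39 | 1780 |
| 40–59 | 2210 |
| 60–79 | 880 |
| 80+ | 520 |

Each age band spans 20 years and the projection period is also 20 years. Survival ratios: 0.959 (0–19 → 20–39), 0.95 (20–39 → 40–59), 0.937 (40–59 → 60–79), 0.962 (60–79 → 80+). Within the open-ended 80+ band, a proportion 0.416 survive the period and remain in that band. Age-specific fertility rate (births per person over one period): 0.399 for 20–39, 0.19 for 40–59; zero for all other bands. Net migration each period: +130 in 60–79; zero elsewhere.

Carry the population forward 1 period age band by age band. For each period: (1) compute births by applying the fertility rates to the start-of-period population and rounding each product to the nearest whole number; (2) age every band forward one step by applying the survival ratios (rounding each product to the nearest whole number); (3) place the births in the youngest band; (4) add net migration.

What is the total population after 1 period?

— Period 1 —
Births: 1780 * 0.399 = 710  |  2210 * 0.19 = 420 ⇒ total 1130
20–39: 1170 * 0.959 = 1122
40–59: 1780 * 0.95 = 1691
60–79: 2210 * 0.937 = 2071
80+: 880 * 0.962 + 520 * 0.416 = 847 + 216 = 1063
Net migration: 60–79 + 130 → 2201
→ [1130, 1122, 1691, 2201, 1063]
Total after period 1: 1130 + 1122 + 1691 + 2201 + 1063 = 7207

7207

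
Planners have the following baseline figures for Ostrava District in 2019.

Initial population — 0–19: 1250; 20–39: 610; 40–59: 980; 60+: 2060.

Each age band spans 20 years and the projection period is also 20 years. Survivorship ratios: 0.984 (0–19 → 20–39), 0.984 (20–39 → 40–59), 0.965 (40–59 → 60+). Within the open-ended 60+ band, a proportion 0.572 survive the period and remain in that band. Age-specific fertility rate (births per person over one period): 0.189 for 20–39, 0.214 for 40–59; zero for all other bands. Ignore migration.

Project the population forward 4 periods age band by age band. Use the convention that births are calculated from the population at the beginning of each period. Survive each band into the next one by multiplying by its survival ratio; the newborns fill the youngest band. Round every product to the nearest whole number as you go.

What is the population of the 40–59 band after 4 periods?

Let band 1 be 0–19 through band 4 = 60+.
Period 1.
Births: 610 × 0.189 = 115  |  980 × 0.214 = 210 → 325
Band 2: 1250 × 0.984 = 1230
Band 3: 610 × 0.984 = 600
Band 4: 980 × 0.965 + 2060 × 0.572 = 946 + 1178 = 2124
End of period: [325, 1230, 600, 2124]
Period 2.
Births: 1230 × 0.189 = 232  |  600 × 0.214 = 128 → 360
Band 2: 325 × 0.984 = 320
Band 3: 1230 × 0.984 = 1210
Band 4: 600 × 0.965 + 2124 × 0.572 = 579 + 1215 = 1794
End of period: [360, 320, 1210, 1794]
Period 3.
Births: 320 × 0.189 = 60  |  1210 × 0.214 = 259 → 319
Band 2: 360 × 0.984 = 354
Band 3: 320 × 0.984 = 315
Band 4: 1210 × 0.965 + 1794 × 0.572 = 1168 + 1026 = 2194
End of period: [319, 354, 315, 2194]
Period 4.
Births: 354 × 0.189 = 67  |  315 × 0.214 = 67 → 134
Band 2: 319 × 0.984 = 314
Band 3: 354 × 0.984 = 348
Band 4: 315 × 0.965 + 2194 × 0.572 = 304 + 1255 = 1559
End of period: [134, 314, 348, 1559]

348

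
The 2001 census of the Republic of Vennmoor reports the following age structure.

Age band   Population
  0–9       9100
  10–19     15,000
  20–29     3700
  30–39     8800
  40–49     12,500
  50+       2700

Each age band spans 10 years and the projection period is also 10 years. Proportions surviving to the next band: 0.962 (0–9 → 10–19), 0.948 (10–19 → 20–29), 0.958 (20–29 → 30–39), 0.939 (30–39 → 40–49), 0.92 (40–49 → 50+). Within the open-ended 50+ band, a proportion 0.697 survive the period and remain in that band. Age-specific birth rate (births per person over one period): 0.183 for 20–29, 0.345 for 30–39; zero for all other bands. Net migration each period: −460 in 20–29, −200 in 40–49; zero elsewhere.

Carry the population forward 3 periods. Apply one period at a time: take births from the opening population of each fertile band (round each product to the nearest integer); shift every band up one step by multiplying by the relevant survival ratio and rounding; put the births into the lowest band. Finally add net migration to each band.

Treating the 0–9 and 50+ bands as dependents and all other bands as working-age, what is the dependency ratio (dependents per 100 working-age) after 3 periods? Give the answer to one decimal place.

Numbering the groups 1..6 from youngest to oldest:
[period 1]
Births: 3700 × 0.183 = 677, 8800 × 0.345 = 3036 → total 3713
Group 2: 9100 × 0.962 = 8754
Group 3: 15000 × 0.948 = 14220
Group 4: 3700 × 0.958 = 3545
Group 5: 8800 × 0.939 = 8263
Group 6: 12500 × 0.92 + 2700 × 0.697 = 11500 + 1882 = 13382
Net migration: Group 3 − 460 → 13760; Group 5 − 200 → 8063
→ [3713, 8754, 13760, 3545, 8063, 13382]
[period 2]
Births: 13760 × 0.183 = 2518, 3545 × 0.345 = 1223 → total 3741
Group 2: 3713 × 0.962 = 3572
Group 3: 8754 × 0.948 = 8299
Group 4: 13760 × 0.958 = 13182
Group 5: 3545 × 0.939 = 3329
Group 6: 8063 × 0.92 + 13382 × 0.697 = 7418 + 9327 = 16745
Net migration: Group 3 − 460 → 7839; Group 5 − 200 → 3129
→ [3741, 3572, 7839, 13182, 3129, 16745]
[period 3]
Births: 7839 × 0.183 = 1435, 13182 × 0.345 = 4548 → total 5983
Group 2: 3741 × 0.962 = 3599
Group 3: 3572 × 0.948 = 3386
Group 4: 7839 × 0.958 = 7510
Group 5: 13182 × 0.939 = 12378
Group 6: 3129 × 0.92 + 16745 × 0.697 = 2879 + 11671 = 14550
Net migration: Group 3 − 460 → 2926; Group 5 − 200 → 12178
→ [5983, 3599, 2926, 7510, 12178, 14550]
Dependents (band 0–9 + band 50+) = 5983 + 14550 = 20533; working-age = 26213; ratio = 20533/26213 × 100 = 78.3

78.3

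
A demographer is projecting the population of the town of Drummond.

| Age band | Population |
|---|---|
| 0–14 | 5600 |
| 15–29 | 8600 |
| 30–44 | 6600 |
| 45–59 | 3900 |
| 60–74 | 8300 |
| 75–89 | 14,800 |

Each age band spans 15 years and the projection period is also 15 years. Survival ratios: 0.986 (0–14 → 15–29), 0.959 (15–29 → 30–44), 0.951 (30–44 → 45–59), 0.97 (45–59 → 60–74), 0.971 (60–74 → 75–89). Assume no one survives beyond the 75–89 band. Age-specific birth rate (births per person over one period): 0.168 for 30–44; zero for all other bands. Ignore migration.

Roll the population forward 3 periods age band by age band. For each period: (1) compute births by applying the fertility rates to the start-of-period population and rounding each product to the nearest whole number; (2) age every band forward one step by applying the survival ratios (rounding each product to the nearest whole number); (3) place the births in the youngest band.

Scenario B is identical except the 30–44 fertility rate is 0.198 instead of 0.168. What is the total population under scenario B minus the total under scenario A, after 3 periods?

591

Period 1.
Births: 6600 × 0.168 = 1109
15–29: 5600 × 0.986 = 5522
30–44: 8600 × 0.959 = 8247
45–59: 6600 × 0.951 = 6277
60–74: 3900 × 0.97 = 3783
75–89: 8300 × 0.971 = 8059
→ [1109, 5522, 8247, 6277, 3783, 8059]
Period 2.
Births: 8247 × 0.168 = 1385
15–29: 1109 × 0.986 = 1093
30–44: 5522 × 0.959 = 5296
45–59: 8247 × 0.951 = 7843
60–74: 6277 × 0.97 = 6089
75–89: 3783 × 0.971 = 3673
→ [1385, 1093, 5296, 7843, 6089, 3673]
Period 3.
Births: 5296 × 0.168 = 890
15–29: 1385 × 0.986 = 1366
30–44: 1093 × 0.959 = 1048
45–59: 5296 × 0.951 = 5036
60–74: 7843 × 0.97 = 7608
75–89: 6089 × 0.971 = 5912
→ [890, 1366, 1048, 5036, 7608, 5912]
Scenario A total after 3 periods: 21860
Scenario B projection —
Period 1.
Births: 6600 × 0.198 = 1307
15–29: 5600 × 0.986 = 5522
30–44: 8600 × 0.959 = 8247
45–59: 6600 × 0.951 = 6277
60–74: 3900 × 0.97 = 3783
75–89: 8300 × 0.971 = 8059
→ [1307, 5522, 8247, 6277, 3783, 8059]
Period 2.
Births: 8247 × 0.198 = 1633
15–29: 1307 × 0.986 = 1289
30–44: 5522 × 0.959 = 5296
45–59: 8247 × 0.951 = 7843
60–74: 6277 × 0.97 = 6089
75–89: 3783 × 0.971 = 3673
→ [1633, 1289, 5296, 7843, 6089, 3673]
Period 3.
Births: 5296 × 0.198 = 1049
15–29: 1633 × 0.986 = 1610
30–44: 1289 × 0.959 = 1236
45–59: 5296 × 0.951 = 5036
60–74: 7843 × 0.97 = 7608
75–89: 6089 × 0.971 = 5912
→ [1049, 1610, 1236, 5036, 7608, 5912]
Scenario B total after 3 periods: 22451
Difference B − A = 22451 − 21860 = 591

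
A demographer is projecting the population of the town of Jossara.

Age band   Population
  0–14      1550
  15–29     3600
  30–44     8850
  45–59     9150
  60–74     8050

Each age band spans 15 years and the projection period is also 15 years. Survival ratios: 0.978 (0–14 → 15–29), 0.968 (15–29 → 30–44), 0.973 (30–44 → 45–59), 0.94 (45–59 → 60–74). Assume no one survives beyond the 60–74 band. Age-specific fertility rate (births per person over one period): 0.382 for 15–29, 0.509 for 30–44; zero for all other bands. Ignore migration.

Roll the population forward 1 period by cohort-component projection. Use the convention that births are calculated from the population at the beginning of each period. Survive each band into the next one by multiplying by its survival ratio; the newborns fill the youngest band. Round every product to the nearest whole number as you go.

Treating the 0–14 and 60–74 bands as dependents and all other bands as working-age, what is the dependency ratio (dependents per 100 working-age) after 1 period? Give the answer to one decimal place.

Period 1.
Births: 3600 * 0.382 = 1375, 8850 * 0.509 = 4505 → total 5880
15–29: 1550 * 0.978 = 1516
30–44: 3600 * 0.968 = 3485
45–59: 8850 * 0.973 = 8611
60–74: 9150 * 0.94 = 8601
Giving 5880 / 1516 / 3485 / 8611 / 8601.
Dependents (band 0–14 + band 60–74) = 5880 + 8601 = 14481; working-age = 13612; ratio = 14481/13612 × 100 = 106.4

106.4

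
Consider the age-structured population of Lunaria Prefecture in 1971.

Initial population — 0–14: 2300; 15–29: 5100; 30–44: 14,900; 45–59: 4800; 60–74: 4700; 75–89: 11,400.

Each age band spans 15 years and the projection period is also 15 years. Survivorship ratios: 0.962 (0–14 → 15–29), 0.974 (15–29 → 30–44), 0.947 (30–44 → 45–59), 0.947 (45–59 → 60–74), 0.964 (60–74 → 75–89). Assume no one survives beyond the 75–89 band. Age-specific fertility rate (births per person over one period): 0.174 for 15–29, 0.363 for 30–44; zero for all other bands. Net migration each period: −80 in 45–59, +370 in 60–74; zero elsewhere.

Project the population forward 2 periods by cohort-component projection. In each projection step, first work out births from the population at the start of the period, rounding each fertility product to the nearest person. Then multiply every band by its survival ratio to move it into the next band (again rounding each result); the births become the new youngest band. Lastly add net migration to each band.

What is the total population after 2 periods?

33419

Period 1:
Births: 5100 × 0.174 = 887  |  14900 × 0.363 = 5409 — total 6296
15–29: 2300 × 0.962 = 2213
30–44: 5100 × 0.974 = 4967
45–59: 14900 × 0.947 = 14110
60–74: 4800 × 0.947 = 4546
75–89: 4700 × 0.964 = 4531
Net migration: 45–59 − 80 → 14030; 60–74 + 370 → 4916
Giving 6296 / 2213 / 4967 / 14030 / 4916 / 4531.
Period 2:
Births: 2213 × 0.174 = 385  |  4967 × 0.363 = 1803 — total 2188
15–29: 6296 × 0.962 = 6057
30–44: 2213 × 0.974 = 2155
45–59: 4967 × 0.947 = 4704
60–74: 14030 × 0.947 = 13286
75–89: 4916 × 0.964 = 4739
Net migration: 45–59 − 80 → 4624; 60–74 + 370 → 13656
Giving 2188 / 6057 / 2155 / 4624 / 13656 / 4739.
Total after period 2: 2188 + 6057 + 2155 + 4624 + 13656 + 4739 = 33419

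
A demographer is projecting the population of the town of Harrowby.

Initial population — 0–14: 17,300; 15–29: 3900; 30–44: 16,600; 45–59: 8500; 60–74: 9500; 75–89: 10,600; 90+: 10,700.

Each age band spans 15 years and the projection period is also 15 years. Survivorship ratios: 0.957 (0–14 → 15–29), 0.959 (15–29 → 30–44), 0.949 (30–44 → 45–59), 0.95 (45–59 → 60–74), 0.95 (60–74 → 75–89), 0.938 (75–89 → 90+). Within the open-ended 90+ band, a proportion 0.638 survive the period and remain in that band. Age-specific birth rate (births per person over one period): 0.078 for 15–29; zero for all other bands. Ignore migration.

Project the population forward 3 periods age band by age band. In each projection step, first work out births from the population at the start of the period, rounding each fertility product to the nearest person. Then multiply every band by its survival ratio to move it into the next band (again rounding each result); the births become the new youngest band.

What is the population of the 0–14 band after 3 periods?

Period 1.
Births: 3900 * 0.078 = 304
15–29: 17300 * 0.957 = 16556
30–44: 3900 * 0.959 = 3740
45–59: 16600 * 0.949 = 15753
60–74: 8500 * 0.95 = 8075
75–89: 9500 * 0.95 = 9025
90+: 10600 * 0.938 + 10700 * 0.638 = 9943 + 6827 = 16770
End of period: [304, 16556, 3740, 15753, 8075, 9025, 16770]
Period 2.
Births: 16556 * 0.078 = 1291
15–29: 304 * 0.957 = 291
30–44: 16556 * 0.959 = 15877
45–59: 3740 * 0.949 = 3549
60–74: 15753 * 0.95 = 14965
75–89: 8075 * 0.95 = 7671
90+: 9025 * 0.938 + 16770 * 0.638 = 8465 + 10699 = 19164
End of period: [1291, 291, 15877, 3549, 14965, 7671, 19164]
Period 3.
Births: 291 * 0.078 = 23
15–29: 1291 * 0.957 = 1235
30–44: 291 * 0.959 = 279
45–59: 15877 * 0.949 = 15067
60–74: 3549 * 0.95 = 3372
75–89: 14965 * 0.95 = 14217
90+: 7671 * 0.938 + 19164 * 0.638 = 7195 + 12227 = 19422
End of period: [23, 1235, 279, 15067, 3372, 14217, 19422]

23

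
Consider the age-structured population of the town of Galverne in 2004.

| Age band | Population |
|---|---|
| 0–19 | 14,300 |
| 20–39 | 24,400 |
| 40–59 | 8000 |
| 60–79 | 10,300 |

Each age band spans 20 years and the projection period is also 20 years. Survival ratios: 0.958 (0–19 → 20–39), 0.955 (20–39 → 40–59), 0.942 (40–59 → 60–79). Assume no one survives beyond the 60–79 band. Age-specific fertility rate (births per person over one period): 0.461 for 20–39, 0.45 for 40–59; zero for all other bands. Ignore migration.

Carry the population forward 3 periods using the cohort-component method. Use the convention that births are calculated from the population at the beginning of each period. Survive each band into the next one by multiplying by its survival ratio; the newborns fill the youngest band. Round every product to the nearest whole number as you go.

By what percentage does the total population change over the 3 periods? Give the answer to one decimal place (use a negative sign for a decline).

— Period 1 —
Births: 24400 × 0.461 = 11248 ; 8000 × 0.45 = 3600 → total 14848
20–39: 14300 × 0.958 = 13699
40–59: 24400 × 0.955 = 23302
60–79: 8000 × 0.942 = 7536
→ [14848, 13699, 23302, 7536]
— Period 2 —
Births: 13699 × 0.461 = 6315 ; 23302 × 0.45 = 10486 → total 16801
20–39: 14848 × 0.958 = 14224
40–59: 13699 × 0.955 = 13083
60–79: 23302 × 0.942 = 21950
→ [16801, 14224, 13083, 21950]
— Period 3 —
Births: 14224 × 0.461 = 6557 ; 13083 × 0.45 = 5887 → total 12444
20–39: 16801 × 0.958 = 16095
40–59: 14224 × 0.955 = 13584
60–79: 13083 × 0.942 = 12324
→ [12444, 16095, 13584, 12324]
Total: 57000 → 54447; change = -2553; percentage change = -4.5%

-4.5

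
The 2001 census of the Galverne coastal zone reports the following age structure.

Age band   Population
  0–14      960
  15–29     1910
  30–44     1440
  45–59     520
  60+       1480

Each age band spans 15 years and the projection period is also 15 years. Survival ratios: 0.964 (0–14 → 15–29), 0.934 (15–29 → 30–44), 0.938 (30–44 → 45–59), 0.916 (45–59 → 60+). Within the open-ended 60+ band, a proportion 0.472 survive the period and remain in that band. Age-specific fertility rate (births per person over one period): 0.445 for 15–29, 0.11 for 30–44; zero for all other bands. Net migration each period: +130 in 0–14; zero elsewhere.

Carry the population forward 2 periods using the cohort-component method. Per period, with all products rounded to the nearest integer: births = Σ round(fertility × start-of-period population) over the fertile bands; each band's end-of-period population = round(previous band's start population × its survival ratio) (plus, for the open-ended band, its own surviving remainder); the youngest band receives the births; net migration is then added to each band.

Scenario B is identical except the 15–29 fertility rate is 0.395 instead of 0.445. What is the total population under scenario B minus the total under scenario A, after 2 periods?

Period 1.
Births: 1910 * 0.445 = 850 ; 1440 * 0.11 = 158 ⇒ total 1008
15–29: 960 * 0.964 = 925
30–44: 1910 * 0.934 = 1784
45–59: 1440 * 0.938 = 1351
60+: 520 * 0.916 + 1480 * 0.472 = 476 + 699 = 1175
Net migration: 0–14 + 130 → 1138
End of period: [1138, 925, 1784, 1351, 1175]
Period 2.
Births: 925 * 0.445 = 412 ; 1784 * 0.11 = 196 ⇒ total 608
15–29: 1138 * 0.964 = 1097
30–44: 925 * 0.934 = 864
45–59: 1784 * 0.938 = 1673
60+: 1351 * 0.916 + 1175 * 0.472 = 1238 + 555 = 1793
Net migration: 0–14 + 130 → 738
End of period: [738, 1097, 864, 1673, 1793]
Scenario A total after 2 periods: 6165
Scenario B projection —
Period 1.
Births: 1910 * 0.395 = 754 ; 1440 * 0.11 = 158 ⇒ total 912
15–29: 960 * 0.964 = 925
30–44: 1910 * 0.934 = 1784
45–59: 1440 * 0.938 = 1351
60+: 520 * 0.916 + 1480 * 0.472 = 476 + 699 = 1175
Net migration: 0–14 + 130 → 1042
End of period: [1042, 925, 1784, 1351, 1175]
Period 2.
Births: 925 * 0.395 = 365 ; 1784 * 0.11 = 196 ⇒ total 561
15–29: 1042 * 0.964 = 1004
30–44: 925 * 0.934 = 864
45–59: 1784 * 0.938 = 1673
60+: 1351 * 0.916 + 1175 * 0.472 = 1238 + 555 = 1793
Net migration: 0–14 + 130 → 691
End of period: [691, 1004, 864, 1673, 1793]
Scenario B total after 2 periods: 6025
Difference B − A = 6025 − 6165 = -140

-140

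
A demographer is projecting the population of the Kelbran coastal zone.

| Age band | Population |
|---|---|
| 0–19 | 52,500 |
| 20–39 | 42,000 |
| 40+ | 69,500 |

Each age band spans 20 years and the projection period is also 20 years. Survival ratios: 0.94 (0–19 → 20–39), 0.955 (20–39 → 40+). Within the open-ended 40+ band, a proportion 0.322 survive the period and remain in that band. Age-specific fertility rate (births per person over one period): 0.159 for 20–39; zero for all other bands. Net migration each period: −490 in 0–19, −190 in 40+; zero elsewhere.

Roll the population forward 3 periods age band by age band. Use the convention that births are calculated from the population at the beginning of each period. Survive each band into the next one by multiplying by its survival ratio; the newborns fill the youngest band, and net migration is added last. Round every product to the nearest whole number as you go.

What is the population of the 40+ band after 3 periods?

After projecting period 1:
Births: 42000 × 0.159 = 6678
20–39: 52500 × 0.94 = 49350
40+: 42000 × 0.955 + 69500 × 0.322 = 40110 + 22379 = 62489
Net migration: 0–19 − 490 → 6188; 40+ − 190 → 62299
→ [6188, 49350, 62299]
After projecting period 2:
Births: 49350 × 0.159 = 7847
20–39: 6188 × 0.94 = 5817
40+: 49350 × 0.955 + 62299 × 0.322 = 47129 + 20060 = 67189
Net migration: 0–19 − 490 → 7357; 40+ − 190 → 66999
→ [7357, 5817, 66999]
After projecting period 3:
Births: 5817 × 0.159 = 925
20–39: 7357 × 0.94 = 6916
40+: 5817 × 0.955 + 66999 × 0.322 = 5555 + 21574 = 27129
Net migration: 0–19 − 490 → 435; 40+ − 190 → 26939
→ [435, 6916, 26939]

26939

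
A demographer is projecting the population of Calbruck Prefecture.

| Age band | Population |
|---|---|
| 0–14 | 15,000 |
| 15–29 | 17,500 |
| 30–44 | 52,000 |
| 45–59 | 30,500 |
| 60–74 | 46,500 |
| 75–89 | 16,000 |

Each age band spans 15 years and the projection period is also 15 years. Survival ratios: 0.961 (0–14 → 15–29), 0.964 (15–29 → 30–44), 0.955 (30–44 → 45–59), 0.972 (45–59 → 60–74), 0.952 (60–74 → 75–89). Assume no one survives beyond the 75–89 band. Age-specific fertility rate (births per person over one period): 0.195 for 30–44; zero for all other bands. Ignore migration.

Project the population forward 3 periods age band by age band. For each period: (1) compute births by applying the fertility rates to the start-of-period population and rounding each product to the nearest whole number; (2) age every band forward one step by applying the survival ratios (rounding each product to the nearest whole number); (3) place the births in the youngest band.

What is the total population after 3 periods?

90150

— Period 1 —
Births: 52000 × 0.195 = 10140
15–29: 15000 × 0.961 = 14415
30–44: 17500 × 0.964 = 16870
45–59: 52000 × 0.955 = 49660
60–74: 30500 × 0.972 = 29646
75–89: 46500 × 0.952 = 44268
Giving 10140 / 14415 / 16870 / 49660 / 29646 / 44268.
— Period 2 —
Births: 16870 × 0.195 = 3290
15–29: 10140 × 0.961 = 9745
30–44: 14415 × 0.964 = 13896
45–59: 16870 × 0.955 = 16111
60–74: 49660 × 0.972 = 48270
75–89: 29646 × 0.952 = 28223
Giving 3290 / 9745 / 13896 / 16111 / 48270 / 28223.
— Period 3 —
Births: 13896 × 0.195 = 2710
15–29: 3290 × 0.961 = 3162
30–44: 9745 × 0.964 = 9394
45–59: 13896 × 0.955 = 13271
60–74: 16111 × 0.972 = 15660
75–89: 48270 × 0.952 = 45953
Giving 2710 / 3162 / 9394 / 13271 / 15660 / 45953.
Total after period 3: 2710 + 3162 + 9394 + 13271 + 15660 + 45953 = 90150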